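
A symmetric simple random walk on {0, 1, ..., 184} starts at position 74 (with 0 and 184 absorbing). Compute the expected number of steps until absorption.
E[τ | X_0 = 74] = 8140

Let v_k = E[τ | X_0 = k]. Boundary: v_0 = v_184 = 0. Recurrence: v_k = 1 + (v_{k-1} + v_{k+1})/2 for 1 ≤ k ≤ 183. The particular solution to v_k − (v_{k-1} + v_{k+1})/2 = 1 is v_k = −k^2. Adding homogeneous solution A + B k and matching boundaries gives v_k = k (184 − k). Substituting k = 74: v_74 = 74 · 110 = 8140.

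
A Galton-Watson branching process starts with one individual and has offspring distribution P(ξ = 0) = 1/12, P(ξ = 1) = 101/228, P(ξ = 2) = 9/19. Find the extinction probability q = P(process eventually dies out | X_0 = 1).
q = 19/108

The pgf is f(s) = 1/12 + 101/228·s + 9/19·s². The extinction probability q is the smallest fixed point of f in [0, 1]. Setting s = f(s):
  9/19·s² + (101/228 − 1)·s + 1/12 = 0
  9/19·s² − (1/12 + 9/19)·s + 1/12 = 0
which factors as (s − 1)·(9/19·s − 1/12) = 0, giving roots s = 1 and s = (1/12)/(9/19) = 19/108.
Mean offspring μ = 101/228 + 2·9/19 = 317/228 > 1 (supercritical), so q < 1. The extinction probability is the smaller root: q = (1/12)/(9/19) = 19/108.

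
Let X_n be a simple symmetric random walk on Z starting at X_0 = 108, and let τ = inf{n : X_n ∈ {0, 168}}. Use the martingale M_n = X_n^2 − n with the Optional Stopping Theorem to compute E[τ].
E[τ] = 6480

M_n = X_n^2 − n is a martingale (since E[X_{n+1}^2 | F_n] = X_n^2 + 1). By OST (τ has finite mean in a bounded region), E[M_τ] = E[M_0] = X_0^2 − 0 = 108^2 = 11664. Also E[M_τ] = E[X_τ^2] − E[τ]. The walk exits at 0 or 168, with P(hit 168 first) = 108/168, so E[X_τ^2] = 168^2 · 108/168 + 0 = 18144. Thus E[τ] = E[X_τ^2] − E[M_τ] = 18144 − 11664 = 6480 = 108(168 − 108) = 6480.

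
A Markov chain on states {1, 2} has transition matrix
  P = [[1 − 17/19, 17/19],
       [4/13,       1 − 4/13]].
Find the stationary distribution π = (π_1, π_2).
π_1 = 76/297, π_2 = 221/297

Solve πP = π with π_1 + π_2 = 1. From πP = π: π_1 · (1 − 17/19) + π_2 · 4/13 = π_1 ⇒ π_2 · 4/13 = π_1 · 17/19 ⇒ π_2/π_1 = (17/19)/(4/13) = 221/76. Together with π_1 + π_2 = 1:
  π_1 = (4/13)/(17/19 + 4/13) = (4/13)/(297/247) = 76/297,
  π_2 = (17/19)/(17/19 + 4/13) = (17/19)/(297/247) = 221/297.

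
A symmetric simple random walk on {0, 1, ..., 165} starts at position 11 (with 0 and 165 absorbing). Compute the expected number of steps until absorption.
E[τ | X_0 = 11] = 1694

Let v_k = E[τ | X_0 = k]. Boundary: v_0 = v_165 = 0. Recurrence: v_k = 1 + (v_{k-1} + v_{k+1})/2 for 1 ≤ k ≤ 164. The particular solution to v_k − (v_{k-1} + v_{k+1})/2 = 1 is v_k = −k^2. Adding homogeneous solution A + B k and matching boundaries gives v_k = k (165 − k). Substituting k = 11: v_11 = 11 · 154 = 1694.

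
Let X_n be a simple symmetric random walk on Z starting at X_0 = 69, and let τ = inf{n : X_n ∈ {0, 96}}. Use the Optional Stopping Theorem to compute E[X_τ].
E[X_τ] = 69

X_n is a martingale and τ is a bounded-mean stopping time (indeed τ is finite a.s. with bounded expectation since the walk is in a bounded region). By the OST, E[X_τ] = E[X_0] = 69. Equivalently: E[X_τ] = 96 · P(hit 96 first) + 0 · P(hit 0 first) = 96 · (69/96) = 69.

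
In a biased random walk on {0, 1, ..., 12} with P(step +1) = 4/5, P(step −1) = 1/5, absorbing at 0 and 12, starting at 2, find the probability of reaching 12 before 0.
P(hit 12 before 0) = (1 − (1/4)^2) / (1 − (1/4)^12) = 1048576/1118481

Let u_k denote P(reach 12 before 0 | start at k). Boundary: u_0 = 0, u_12 = 1. Recurrence: u_k = 4/5·u_{k+1} + 1/5·u_{k-1} for 1 ≤ k ≤ 11. Try u_k = A + B·r^k with r = q/p = (1/5)/(4/5) = 1/4. Substitution satisfies the recurrence; boundary conditions give:
  u_k = (1 − r^k) / (1 − r^N) = (1 − (1/4)^2) / (1 − (1/4)^12) = 1048576/1118481.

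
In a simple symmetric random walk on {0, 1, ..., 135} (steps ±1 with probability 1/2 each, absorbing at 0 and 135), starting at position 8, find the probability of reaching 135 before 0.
P(hit 135 before 0) = 8/135

Let u_k = P(hit 135 before 0 | start at k). Then u_0 = 0, u_135 = 1, and u_k = u_{k-1}/2 + u_{k+1}/2 for 1 ≤ k ≤ 134. This harmonic recurrence is solved by u_k = k/135, giving u_8 = 8/135.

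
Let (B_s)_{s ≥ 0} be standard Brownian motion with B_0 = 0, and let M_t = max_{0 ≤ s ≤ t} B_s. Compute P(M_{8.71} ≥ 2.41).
P(M_{8.71} ≥ 2.41) = 2·P(B_{8.71} ≥ 2.41) = 2(1 − Φ(2.41/√8.71)) ≈ 0.4142

By the reflection principle for Brownian motion, P(M_t ≥ a) = 2 · P(B_t ≥ a) for a ≥ 0. Since B_t ~ N(0, t), P(B_t ≥ 2.41) = 1 − Φ(2.41/√t) = 1 − Φ(2.41/√8.71) = 1 − Φ(0.8166). So
  P(M_{8.71} ≥ 2.41) = 2(1 − Φ(0.8166)) ≈ 0.4142.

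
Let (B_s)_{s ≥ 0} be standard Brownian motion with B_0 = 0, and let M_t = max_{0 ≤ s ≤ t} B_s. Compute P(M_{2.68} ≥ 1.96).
P(M_{2.68} ≥ 1.96) = 2·P(B_{2.68} ≥ 1.96) = 2(1 − Φ(1.96/√2.68)) ≈ 0.2312

By the reflection principle for Brownian motion, P(M_t ≥ a) = 2 · P(B_t ≥ a) for a ≥ 0. Since B_t ~ N(0, t), P(B_t ≥ 1.96) = 1 − Φ(1.96/√t) = 1 − Φ(1.96/√2.68) = 1 − Φ(1.1973). So
  P(M_{2.68} ≥ 1.96) = 2(1 − Φ(1.1973)) ≈ 0.2312.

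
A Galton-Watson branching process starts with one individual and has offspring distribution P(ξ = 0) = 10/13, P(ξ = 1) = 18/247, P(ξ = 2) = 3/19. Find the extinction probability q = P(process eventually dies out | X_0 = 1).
q = 1

Mean offspring μ = 0·10/13 + 1·18/247 + 2·3/19 = 96/247 ≤ 1. For μ ≤ 1 with offspring not concentrated at 1, the Galton-Watson process goes extinct almost surely, so q = 1.
(Algebraic check: The pgf is f(s) = 10/13 + 18/247·s + 3/19·s². The extinction probability q is the smallest fixed point of f in [0, 1]. Setting s = f(s):
  3/19·s² + (18/247 − 1)·s + 10/13 = 0
  3/19·s² − (10/13 + 3/19)·s + 10/13 = 0
which factors as (s − 1)·(3/19·s − 10/13) = 0, giving roots s = 1 and s = (10/13)/(3/19) = 190/39. Since 190/39 ≥ 1, the smallest root in [0, 1] is s = 1.)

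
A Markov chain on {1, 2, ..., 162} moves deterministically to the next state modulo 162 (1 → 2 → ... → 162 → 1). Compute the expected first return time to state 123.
E[T_123 | X_0 = 123] = 162

The chain cycles deterministically, so starting at state 123 it returns in exactly 162 steps. Equivalently, the stationary distribution is uniform π_j = 1/162 for every state j, so by Kac's formula E[T_123] = 1/π_123 = 162.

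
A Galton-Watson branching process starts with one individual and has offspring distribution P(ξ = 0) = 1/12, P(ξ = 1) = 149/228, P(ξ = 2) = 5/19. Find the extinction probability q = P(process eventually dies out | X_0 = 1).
q = 19/60

The pgf is f(s) = 1/12 + 149/228·s + 5/19·s². The extinction probability q is the smallest fixed point of f in [0, 1]. Setting s = f(s):
  5/19·s² + (149/228 − 1)·s + 1/12 = 0
  5/19·s² − (1/12 + 5/19)·s + 1/12 = 0
which factors as (s − 1)·(5/19·s − 1/12) = 0, giving roots s = 1 and s = (1/12)/(5/19) = 19/60.
Mean offspring μ = 149/228 + 2·5/19 = 269/228 > 1 (supercritical), so q < 1. The extinction probability is the smaller root: q = (1/12)/(5/19) = 19/60.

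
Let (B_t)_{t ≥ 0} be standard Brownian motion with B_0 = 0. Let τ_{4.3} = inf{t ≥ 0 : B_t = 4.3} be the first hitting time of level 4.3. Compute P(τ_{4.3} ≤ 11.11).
P(τ_{4.3} ≤ 11.11) = 2(1 − Φ(4.3/√11.11)) = 2(1 − Φ(1.2901)) ≈ 0.1970

By the reflection principle for standard BM, P(τ_b ≤ t) = 2 · P(B_t ≥ b). Since B_t ~ N(0, t), P(B_t ≥ 4.3) = 1 − Φ(4.3/√t) = 1 − Φ(4.3/√11.11) = 1 − Φ(1.2901) ≈ 0.09851. Doubling: P(τ_{4.3} ≤ 11.11) ≈ 2 · 0.09851 = 0.19702 ≈ 0.1970.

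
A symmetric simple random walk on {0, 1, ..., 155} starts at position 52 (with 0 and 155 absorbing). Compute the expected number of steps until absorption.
E[τ | X_0 = 52] = 5356

Let v_k = E[τ | X_0 = k]. Boundary: v_0 = v_155 = 0. Recurrence: v_k = 1 + (v_{k-1} + v_{k+1})/2 for 1 ≤ k ≤ 154. The particular solution to v_k − (v_{k-1} + v_{k+1})/2 = 1 is v_k = −k^2. Adding homogeneous solution A + B k and matching boundaries gives v_k = k (155 − k). Substituting k = 52: v_52 = 52 · 103 = 5356.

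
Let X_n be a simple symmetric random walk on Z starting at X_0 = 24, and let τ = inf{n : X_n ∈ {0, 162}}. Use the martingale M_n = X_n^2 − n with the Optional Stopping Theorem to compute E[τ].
E[τ] = 3312

M_n = X_n^2 − n is a martingale (since E[X_{n+1}^2 | F_n] = X_n^2 + 1). By OST (τ has finite mean in a bounded region), E[M_τ] = E[M_0] = X_0^2 − 0 = 24^2 = 576. Also E[M_τ] = E[X_τ^2] − E[τ]. The walk exits at 0 or 162, with P(hit 162 first) = 24/162, so E[X_τ^2] = 162^2 · 24/162 + 0 = 3888. Thus E[τ] = E[X_τ^2] − E[M_τ] = 3888 − 576 = 3312 = 24(162 − 24) = 3312.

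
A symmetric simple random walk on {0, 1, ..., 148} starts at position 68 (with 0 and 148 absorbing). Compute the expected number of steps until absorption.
E[τ | X_0 = 68] = 5440

Let v_k = E[τ | X_0 = k]. Boundary: v_0 = v_148 = 0. Recurrence: v_k = 1 + (v_{k-1} + v_{k+1})/2 for 1 ≤ k ≤ 147. The particular solution to v_k − (v_{k-1} + v_{k+1})/2 = 1 is v_k = −k^2. Adding homogeneous solution A + B k and matching boundaries gives v_k = k (148 − k). Substituting k = 68: v_68 = 68 · 80 = 5440.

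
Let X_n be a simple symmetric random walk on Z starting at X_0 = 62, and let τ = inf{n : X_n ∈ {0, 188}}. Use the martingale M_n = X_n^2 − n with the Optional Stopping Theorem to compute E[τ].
E[τ] = 7812

M_n = X_n^2 − n is a martingale (since E[X_{n+1}^2 | F_n] = X_n^2 + 1). By OST (τ has finite mean in a bounded region), E[M_τ] = E[M_0] = X_0^2 − 0 = 62^2 = 3844. Also E[M_τ] = E[X_τ^2] − E[τ]. The walk exits at 0 or 188, with P(hit 188 first) = 62/188, so E[X_τ^2] = 188^2 · 62/188 + 0 = 11656. Thus E[τ] = E[X_τ^2] − E[M_τ] = 11656 − 3844 = 7812 = 62(188 − 62) = 7812.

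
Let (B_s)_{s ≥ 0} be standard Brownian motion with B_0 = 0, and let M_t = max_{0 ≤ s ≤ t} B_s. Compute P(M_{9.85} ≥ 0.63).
P(M_{9.85} ≥ 0.63) = 2·P(B_{9.85} ≥ 0.63) = 2(1 − Φ(0.63/√9.85)) ≈ 0.8409

By the reflection principle for Brownian motion, P(M_t ≥ a) = 2 · P(B_t ≥ a) for a ≥ 0. Since B_t ~ N(0, t), P(B_t ≥ 0.63) = 1 − Φ(0.63/√t) = 1 − Φ(0.63/√9.85) = 1 − Φ(0.2007). So
  P(M_{9.85} ≥ 0.63) = 2(1 − Φ(0.2007)) ≈ 0.8409.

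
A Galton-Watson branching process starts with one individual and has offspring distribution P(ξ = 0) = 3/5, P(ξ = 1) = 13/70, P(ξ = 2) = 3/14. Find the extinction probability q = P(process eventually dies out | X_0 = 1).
q = 1

Mean offspring μ = 0·3/5 + 1·13/70 + 2·3/14 = 43/70 ≤ 1. For μ ≤ 1 with offspring not concentrated at 1, the Galton-Watson process goes extinct almost surely, so q = 1.
(Algebraic check: The pgf is f(s) = 3/5 + 13/70·s + 3/14·s². The extinction probability q is the smallest fixed point of f in [0, 1]. Setting s = f(s):
  3/14·s² + (13/70 − 1)·s + 3/5 = 0
  3/14·s² − (3/5 + 3/14)·s + 3/5 = 0
which factors as (s − 1)·(3/14·s − 3/5) = 0, giving roots s = 1 and s = (3/5)/(3/14) = 14/5. Since 14/5 ≥ 1, the smallest root in [0, 1] is s = 1.)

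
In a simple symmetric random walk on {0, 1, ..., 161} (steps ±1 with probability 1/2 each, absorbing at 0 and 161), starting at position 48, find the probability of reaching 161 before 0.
P(hit 161 before 0) = 48/161

Let u_k = P(hit 161 before 0 | start at k). Then u_0 = 0, u_161 = 1, and u_k = u_{k-1}/2 + u_{k+1}/2 for 1 ≤ k ≤ 160. This harmonic recurrence is solved by u_k = k/161, giving u_48 = 48/161.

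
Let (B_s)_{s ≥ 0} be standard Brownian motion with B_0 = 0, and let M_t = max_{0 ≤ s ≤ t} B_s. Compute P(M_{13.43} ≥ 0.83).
P(M_{13.43} ≥ 0.83) = 2·P(B_{13.43} ≥ 0.83) = 2(1 − Φ(0.83/√13.43)) ≈ 0.8208

By the reflection principle for Brownian motion, P(M_t ≥ a) = 2 · P(B_t ≥ a) for a ≥ 0. Since B_t ~ N(0, t), P(B_t ≥ 0.83) = 1 − Φ(0.83/√t) = 1 − Φ(0.83/√13.43) = 1 − Φ(0.2265). So
  P(M_{13.43} ≥ 0.83) = 2(1 − Φ(0.2265)) ≈ 0.8208.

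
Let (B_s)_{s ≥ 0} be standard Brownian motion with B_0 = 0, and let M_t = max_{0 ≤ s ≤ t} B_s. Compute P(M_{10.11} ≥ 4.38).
P(M_{10.11} ≥ 4.38) = 2·P(B_{10.11} ≥ 4.38) = 2(1 − Φ(4.38/√10.11)) ≈ 0.1684

By the reflection principle for Brownian motion, P(M_t ≥ a) = 2 · P(B_t ≥ a) for a ≥ 0. Since B_t ~ N(0, t), P(B_t ≥ 4.38) = 1 − Φ(4.38/√t) = 1 − Φ(4.38/√10.11) = 1 − Φ(1.3775). So
  P(M_{10.11} ≥ 4.38) = 2(1 − Φ(1.3775)) ≈ 0.1684.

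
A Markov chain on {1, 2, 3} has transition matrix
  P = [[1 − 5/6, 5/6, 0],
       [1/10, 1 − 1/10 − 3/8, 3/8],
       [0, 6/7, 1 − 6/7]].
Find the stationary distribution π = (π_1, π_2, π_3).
π = (48/623, 400/623, 25/89)

This is a birth-death chain on three states, which satisfies detailed balance: π_1 · P_{12} = π_2 · P_{21} and π_2 · P_{23} = π_3 · P_{32}.
From π_1 · 5/6 = π_2 · 1/10: π_2/π_1 = (5/6)/(1/10) = 25/3.
From π_2 · 3/8 = π_3 · 6/7: π_3/π_2 = (3/8)/(6/7) = 7/16.
Take π_1 proportional to 1; then unnormalized π = (1, 25/3, 175/48). Normalize by dividing by the sum 623/48:
  π = (48/623, 400/623, 25/89).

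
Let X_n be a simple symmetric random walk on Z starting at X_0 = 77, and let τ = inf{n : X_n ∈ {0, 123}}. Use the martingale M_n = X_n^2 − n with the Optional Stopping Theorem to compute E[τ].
E[τ] = 3542

M_n = X_n^2 − n is a martingale (since E[X_{n+1}^2 | F_n] = X_n^2 + 1). By OST (τ has finite mean in a bounded region), E[M_τ] = E[M_0] = X_0^2 − 0 = 77^2 = 5929. Also E[M_τ] = E[X_τ^2] − E[τ]. The walk exits at 0 or 123, with P(hit 123 first) = 77/123, so E[X_τ^2] = 123^2 · 77/123 + 0 = 9471. Thus E[τ] = E[X_τ^2] − E[M_τ] = 9471 − 5929 = 3542 = 77(123 − 77) = 3542.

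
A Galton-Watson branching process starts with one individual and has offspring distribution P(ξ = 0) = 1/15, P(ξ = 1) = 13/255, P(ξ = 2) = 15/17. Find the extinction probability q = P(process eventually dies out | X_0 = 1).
q = 17/225

The pgf is f(s) = 1/15 + 13/255·s + 15/17·s². The extinction probability q is the smallest fixed point of f in [0, 1]. Setting s = f(s):
  15/17·s² + (13/255 − 1)·s + 1/15 = 0
  15/17·s² − (1/15 + 15/17)·s + 1/15 = 0
which factors as (s − 1)·(15/17·s − 1/15) = 0, giving roots s = 1 and s = (1/15)/(15/17) = 17/225.
Mean offspring μ = 13/255 + 2·15/17 = 463/255 > 1 (supercritical), so q < 1. The extinction probability is the smaller root: q = (1/15)/(15/17) = 17/225.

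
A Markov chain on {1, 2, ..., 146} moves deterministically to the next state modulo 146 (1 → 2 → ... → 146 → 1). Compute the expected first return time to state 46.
E[T_46 | X_0 = 46] = 146

The chain cycles deterministically, so starting at state 46 it returns in exactly 146 steps. Equivalently, the stationary distribution is uniform π_j = 1/146 for every state j, so by Kac's formula E[T_46] = 1/π_46 = 146.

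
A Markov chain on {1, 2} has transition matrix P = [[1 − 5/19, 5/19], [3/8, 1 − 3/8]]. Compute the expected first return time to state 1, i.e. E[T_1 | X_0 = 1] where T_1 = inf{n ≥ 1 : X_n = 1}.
E[T_1 | X_0 = 1] = 1/π_1 = 97/57

For an irreducible recurrent Markov chain with stationary distribution π, E[T_i | X_0 = i] = 1/π_i (Kac's formula). Here π_1 = (3/8)/(5/19 + 3/8) = (3/8)/(97/152) = 57/97, so E[T_1 | X_0 = 1] = 1/π_1 = (5/19 + 3/8)/(3/8) = (97/152)/(3/8) = 97/57.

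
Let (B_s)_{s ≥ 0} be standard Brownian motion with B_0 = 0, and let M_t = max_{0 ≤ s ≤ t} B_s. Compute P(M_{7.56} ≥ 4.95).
P(M_{7.56} ≥ 4.95) = 2·P(B_{7.56} ≥ 4.95) = 2(1 − Φ(4.95/√7.56)) ≈ 0.0718

By the reflection principle for Brownian motion, P(M_t ≥ a) = 2 · P(B_t ≥ a) for a ≥ 0. Since B_t ~ N(0, t), P(B_t ≥ 4.95) = 1 − Φ(4.95/√t) = 1 − Φ(4.95/√7.56) = 1 − Φ(1.8003). So
  P(M_{7.56} ≥ 4.95) = 2(1 − Φ(1.8003)) ≈ 0.0718.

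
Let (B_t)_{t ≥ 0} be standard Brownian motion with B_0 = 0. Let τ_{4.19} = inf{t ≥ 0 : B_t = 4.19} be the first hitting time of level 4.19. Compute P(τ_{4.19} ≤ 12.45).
P(τ_{4.19} ≤ 12.45) = 2(1 − Φ(4.19/√12.45)) = 2(1 − Φ(1.1875)) ≈ 0.2350

By the reflection principle for standard BM, P(τ_b ≤ t) = 2 · P(B_t ≥ b). Since B_t ~ N(0, t), P(B_t ≥ 4.19) = 1 − Φ(4.19/√t) = 1 − Φ(4.19/√12.45) = 1 − Φ(1.1875) ≈ 0.11752. Doubling: P(τ_{4.19} ≤ 12.45) ≈ 2 · 0.11752 = 0.23504 ≈ 0.2350.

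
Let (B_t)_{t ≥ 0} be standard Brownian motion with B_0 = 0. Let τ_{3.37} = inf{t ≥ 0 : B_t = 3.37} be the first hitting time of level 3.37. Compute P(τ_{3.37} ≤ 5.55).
P(τ_{3.37} ≤ 5.55) = 2(1 − Φ(3.37/√5.55)) = 2(1 − Φ(1.4305)) ≈ 0.1526

By the reflection principle for standard BM, P(τ_b ≤ t) = 2 · P(B_t ≥ b). Since B_t ~ N(0, t), P(B_t ≥ 3.37) = 1 − Φ(3.37/√t) = 1 − Φ(3.37/√5.55) = 1 − Φ(1.4305) ≈ 0.07629. Doubling: P(τ_{3.37} ≤ 5.55) ≈ 2 · 0.07629 = 0.15258 ≈ 0.1526.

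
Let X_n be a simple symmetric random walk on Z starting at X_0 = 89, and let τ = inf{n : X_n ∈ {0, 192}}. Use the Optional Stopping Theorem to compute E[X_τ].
E[X_τ] = 89

X_n is a martingale and τ is a bounded-mean stopping time (indeed τ is finite a.s. with bounded expectation since the walk is in a bounded region). By the OST, E[X_τ] = E[X_0] = 89. Equivalently: E[X_τ] = 192 · P(hit 192 first) + 0 · P(hit 0 first) = 192 · (89/192) = 89.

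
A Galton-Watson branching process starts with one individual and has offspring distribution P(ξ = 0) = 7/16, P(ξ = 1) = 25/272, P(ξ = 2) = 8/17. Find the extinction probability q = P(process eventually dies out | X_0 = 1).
q = 119/128

The pgf is f(s) = 7/16 + 25/272·s + 8/17·s². The extinction probability q is the smallest fixed point of f in [0, 1]. Setting s = f(s):
  8/17·s² + (25/272 − 1)·s + 7/16 = 0
  8/17·s² − (7/16 + 8/17)·s + 7/16 = 0
which factors as (s − 1)·(8/17·s − 7/16) = 0, giving roots s = 1 and s = (7/16)/(8/17) = 119/128.
Mean offspring μ = 25/272 + 2·8/17 = 281/272 > 1 (supercritical), so q < 1. The extinction probability is the smaller root: q = (7/16)/(8/17) = 119/128.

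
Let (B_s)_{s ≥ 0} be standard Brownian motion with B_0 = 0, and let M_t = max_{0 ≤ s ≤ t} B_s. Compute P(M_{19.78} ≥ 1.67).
P(M_{19.78} ≥ 1.67) = 2·P(B_{19.78} ≥ 1.67) = 2(1 − Φ(1.67/√19.78)) ≈ 0.7073

By the reflection principle for Brownian motion, P(M_t ≥ a) = 2 · P(B_t ≥ a) for a ≥ 0. Since B_t ~ N(0, t), P(B_t ≥ 1.67) = 1 − Φ(1.67/√t) = 1 − Φ(1.67/√19.78) = 1 − Φ(0.3755). So
  P(M_{19.78} ≥ 1.67) = 2(1 − Φ(0.3755)) ≈ 0.7073.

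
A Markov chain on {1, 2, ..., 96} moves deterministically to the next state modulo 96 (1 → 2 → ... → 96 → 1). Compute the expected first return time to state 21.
E[T_21 | X_0 = 21] = 96

The chain cycles deterministically, so starting at state 21 it returns in exactly 96 steps. Equivalently, the stationary distribution is uniform π_j = 1/96 for every state j, so by Kac's formula E[T_21] = 1/π_21 = 96.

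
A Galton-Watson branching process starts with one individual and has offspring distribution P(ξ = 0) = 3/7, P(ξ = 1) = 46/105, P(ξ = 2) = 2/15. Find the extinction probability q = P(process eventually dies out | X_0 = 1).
q = 1

Mean offspring μ = 0·3/7 + 1·46/105 + 2·2/15 = 74/105 ≤ 1. For μ ≤ 1 with offspring not concentrated at 1, the Galton-Watson process goes extinct almost surely, so q = 1.
(Algebraic check: The pgf is f(s) = 3/7 + 46/105·s + 2/15·s². The extinction probability q is the smallest fixed point of f in [0, 1]. Setting s = f(s):
  2/15·s² + (46/105 − 1)·s + 3/7 = 0
  2/15·s² − (3/7 + 2/15)·s + 3/7 = 0
which factors as (s − 1)·(2/15·s − 3/7) = 0, giving roots s = 1 and s = (3/7)/(2/15) = 45/14. Since 45/14 ≥ 1, the smallest root in [0, 1] is s = 1.)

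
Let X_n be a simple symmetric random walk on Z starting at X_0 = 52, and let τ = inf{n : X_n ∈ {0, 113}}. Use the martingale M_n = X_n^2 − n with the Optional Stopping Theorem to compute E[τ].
E[τ] = 3172

M_n = X_n^2 − n is a martingale (since E[X_{n+1}^2 | F_n] = X_n^2 + 1). By OST (τ has finite mean in a bounded region), E[M_τ] = E[M_0] = X_0^2 − 0 = 52^2 = 2704. Also E[M_τ] = E[X_τ^2] − E[τ]. The walk exits at 0 or 113, with P(hit 113 first) = 52/113, so E[X_τ^2] = 113^2 · 52/113 + 0 = 5876. Thus E[τ] = E[X_τ^2] − E[M_τ] = 5876 − 2704 = 3172 = 52(113 − 52) = 3172.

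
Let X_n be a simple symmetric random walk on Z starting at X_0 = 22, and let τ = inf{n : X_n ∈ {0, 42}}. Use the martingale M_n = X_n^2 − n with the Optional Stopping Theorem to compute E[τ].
E[τ] = 440

M_n = X_n^2 − n is a martingale (since E[X_{n+1}^2 | F_n] = X_n^2 + 1). By OST (τ has finite mean in a bounded region), E[M_τ] = E[M_0] = X_0^2 − 0 = 22^2 = 484. Also E[M_τ] = E[X_τ^2] − E[τ]. The walk exits at 0 or 42, with P(hit 42 first) = 22/42, so E[X_τ^2] = 42^2 · 22/42 + 0 = 924. Thus E[τ] = E[X_τ^2] − E[M_τ] = 924 − 484 = 440 = 22(42 − 22) = 440.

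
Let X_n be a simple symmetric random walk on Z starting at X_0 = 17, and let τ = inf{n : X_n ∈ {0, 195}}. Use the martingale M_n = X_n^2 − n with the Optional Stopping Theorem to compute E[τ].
E[τ] = 3026

M_n = X_n^2 − n is a martingale (since E[X_{n+1}^2 | F_n] = X_n^2 + 1). By OST (τ has finite mean in a bounded region), E[M_τ] = E[M_0] = X_0^2 − 0 = 17^2 = 289. Also E[M_τ] = E[X_τ^2] − E[τ]. The walk exits at 0 or 195, with P(hit 195 first) = 17/195, so E[X_τ^2] = 195^2 · 17/195 + 0 = 3315. Thus E[τ] = E[X_τ^2] − E[M_τ] = 3315 − 289 = 3026 = 17(195 − 17) = 3026.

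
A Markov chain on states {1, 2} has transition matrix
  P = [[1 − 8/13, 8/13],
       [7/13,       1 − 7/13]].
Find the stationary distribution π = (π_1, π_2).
π_1 = 7/15, π_2 = 8/15

Solve πP = π with π_1 + π_2 = 1. From πP = π: π_1 · (1 − 8/13) + π_2 · 7/13 = π_1 ⇒ π_2 · 7/13 = π_1 · 8/13 ⇒ π_2/π_1 = (8/13)/(7/13) = 8/7. Together with π_1 + π_2 = 1:
  π_1 = (7/13)/(8/13 + 7/13) = (7/13)/(15/13) = 7/15,
  π_2 = (8/13)/(8/13 + 7/13) = (8/13)/(15/13) = 8/15.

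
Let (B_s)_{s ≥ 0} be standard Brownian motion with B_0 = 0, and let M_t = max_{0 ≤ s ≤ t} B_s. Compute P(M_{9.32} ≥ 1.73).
P(M_{9.32} ≥ 1.73) = 2·P(B_{9.32} ≥ 1.73) = 2(1 − Φ(1.73/√9.32)) ≈ 0.5709

By the reflection principle for Brownian motion, P(M_t ≥ a) = 2 · P(B_t ≥ a) for a ≥ 0. Since B_t ~ N(0, t), P(B_t ≥ 1.73) = 1 − Φ(1.73/√t) = 1 − Φ(1.73/√9.32) = 1 − Φ(0.5667). So
  P(M_{9.32} ≥ 1.73) = 2(1 − Φ(0.5667)) ≈ 0.5709.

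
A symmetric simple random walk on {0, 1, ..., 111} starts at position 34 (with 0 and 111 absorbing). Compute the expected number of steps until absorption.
E[τ | X_0 = 34] = 2618

Let v_k = E[τ | X_0 = k]. Boundary: v_0 = v_111 = 0. Recurrence: v_k = 1 + (v_{k-1} + v_{k+1})/2 for 1 ≤ k ≤ 110. The particular solution to v_k − (v_{k-1} + v_{k+1})/2 = 1 is v_k = −k^2. Adding homogeneous solution A + B k and matching boundaries gives v_k = k (111 − k). Substituting k = 34: v_34 = 34 · 77 = 2618.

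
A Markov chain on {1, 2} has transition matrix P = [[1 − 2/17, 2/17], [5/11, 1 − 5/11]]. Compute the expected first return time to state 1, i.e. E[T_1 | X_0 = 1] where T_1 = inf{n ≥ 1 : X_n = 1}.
E[T_1 | X_0 = 1] = 1/π_1 = 107/85

For an irreducible recurrent Markov chain with stationary distribution π, E[T_i | X_0 = i] = 1/π_i (Kac's formula). Here π_1 = (5/11)/(2/17 + 5/11) = (5/11)/(107/187) = 85/107, so E[T_1 | X_0 = 1] = 1/π_1 = (2/17 + 5/11)/(5/11) = (107/187)/(5/11) = 107/85.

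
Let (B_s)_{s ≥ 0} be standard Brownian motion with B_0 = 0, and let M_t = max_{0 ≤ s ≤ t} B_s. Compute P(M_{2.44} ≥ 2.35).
P(M_{2.44} ≥ 2.35) = 2·P(B_{2.44} ≥ 2.35) = 2(1 − Φ(2.35/√2.44)) ≈ 0.1325

By the reflection principle for Brownian motion, P(M_t ≥ a) = 2 · P(B_t ≥ a) for a ≥ 0. Since B_t ~ N(0, t), P(B_t ≥ 2.35) = 1 − Φ(2.35/√t) = 1 − Φ(2.35/√2.44) = 1 − Φ(1.5044). So
  P(M_{2.44} ≥ 2.35) = 2(1 − Φ(1.5044)) ≈ 0.1325.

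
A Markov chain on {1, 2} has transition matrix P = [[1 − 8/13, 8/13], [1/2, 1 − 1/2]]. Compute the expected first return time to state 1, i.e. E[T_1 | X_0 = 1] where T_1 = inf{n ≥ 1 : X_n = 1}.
E[T_1 | X_0 = 1] = 1/π_1 = 29/13

For an irreducible recurrent Markov chain with stationary distribution π, E[T_i | X_0 = i] = 1/π_i (Kac's formula). Here π_1 = (1/2)/(8/13 + 1/2) = (1/2)/(29/26) = 13/29, so E[T_1 | X_0 = 1] = 1/π_1 = (8/13 + 1/2)/(1/2) = (29/26)/(1/2) = 29/13.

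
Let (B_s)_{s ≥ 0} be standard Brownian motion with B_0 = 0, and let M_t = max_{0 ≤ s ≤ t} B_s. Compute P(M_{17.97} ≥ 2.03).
P(M_{17.97} ≥ 2.03) = 2·P(B_{17.97} ≥ 2.03) = 2(1 − Φ(2.03/√17.97)) ≈ 0.6320

By the reflection principle for Brownian motion, P(M_t ≥ a) = 2 · P(B_t ≥ a) for a ≥ 0. Since B_t ~ N(0, t), P(B_t ≥ 2.03) = 1 − Φ(2.03/√t) = 1 − Φ(2.03/√17.97) = 1 − Φ(0.4789). So
  P(M_{17.97} ≥ 2.03) = 2(1 − Φ(0.4789)) ≈ 0.6320.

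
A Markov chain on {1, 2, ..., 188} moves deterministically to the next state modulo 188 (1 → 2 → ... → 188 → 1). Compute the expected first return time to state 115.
E[T_115 | X_0 = 115] = 188

The chain cycles deterministically, so starting at state 115 it returns in exactly 188 steps. Equivalently, the stationary distribution is uniform π_j = 1/188 for every state j, so by Kac's formula E[T_115] = 1/π_115 = 188.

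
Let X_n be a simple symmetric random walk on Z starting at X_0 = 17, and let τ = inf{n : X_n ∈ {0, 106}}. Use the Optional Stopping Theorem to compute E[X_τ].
E[X_τ] = 17

X_n is a martingale and τ is a bounded-mean stopping time (indeed τ is finite a.s. with bounded expectation since the walk is in a bounded region). By the OST, E[X_τ] = E[X_0] = 17. Equivalently: E[X_τ] = 106 · P(hit 106 first) + 0 · P(hit 0 first) = 106 · (17/106) = 17.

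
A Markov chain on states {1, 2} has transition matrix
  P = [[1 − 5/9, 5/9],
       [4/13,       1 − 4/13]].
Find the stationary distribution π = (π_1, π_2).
π_1 = 36/101, π_2 = 65/101

Solve πP = π with π_1 + π_2 = 1. From πP = π: π_1 · (1 − 5/9) + π_2 · 4/13 = π_1 ⇒ π_2 · 4/13 = π_1 · 5/9 ⇒ π_2/π_1 = (5/9)/(4/13) = 65/36. Together with π_1 + π_2 = 1:
  π_1 = (4/13)/(5/9 + 4/13) = (4/13)/(101/117) = 36/101,
  π_2 = (5/9)/(5/9 + 4/13) = (5/9)/(101/117) = 65/101.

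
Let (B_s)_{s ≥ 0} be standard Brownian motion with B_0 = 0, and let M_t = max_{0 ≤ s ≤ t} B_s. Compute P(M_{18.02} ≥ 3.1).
P(M_{18.02} ≥ 3.1) = 2·P(B_{18.02} ≥ 3.1) = 2(1 − Φ(3.1/√18.02)) ≈ 0.4652

By the reflection principle for Brownian motion, P(M_t ≥ a) = 2 · P(B_t ≥ a) for a ≥ 0. Since B_t ~ N(0, t), P(B_t ≥ 3.1) = 1 − Φ(3.1/√t) = 1 − Φ(3.1/√18.02) = 1 − Φ(0.7303). So
  P(M_{18.02} ≥ 3.1) = 2(1 − Φ(0.7303)) ≈ 0.4652.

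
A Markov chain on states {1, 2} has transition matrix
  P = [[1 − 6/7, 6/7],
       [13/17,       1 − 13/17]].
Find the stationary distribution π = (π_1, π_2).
π_1 = 91/193, π_2 = 102/193

Solve πP = π with π_1 + π_2 = 1. From πP = π: π_1 · (1 − 6/7) + π_2 · 13/17 = π_1 ⇒ π_2 · 13/17 = π_1 · 6/7 ⇒ π_2/π_1 = (6/7)/(13/17) = 102/91. Together with π_1 + π_2 = 1:
  π_1 = (13/17)/(6/7 + 13/17) = (13/17)/(193/119) = 91/193,
  π_2 = (6/7)/(6/7 + 13/17) = (6/7)/(193/119) = 102/193.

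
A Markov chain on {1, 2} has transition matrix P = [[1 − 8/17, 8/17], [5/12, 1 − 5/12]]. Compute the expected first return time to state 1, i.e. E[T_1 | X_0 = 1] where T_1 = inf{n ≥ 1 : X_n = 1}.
E[T_1 | X_0 = 1] = 1/π_1 = 181/85

For an irreducible recurrent Markov chain with stationary distribution π, E[T_i | X_0 = i] = 1/π_i (Kac's formula). Here π_1 = (5/12)/(8/17 + 5/12) = (5/12)/(181/204) = 85/181, so E[T_1 | X_0 = 1] = 1/π_1 = (8/17 + 5/12)/(5/12) = (181/204)/(5/12) = 181/85.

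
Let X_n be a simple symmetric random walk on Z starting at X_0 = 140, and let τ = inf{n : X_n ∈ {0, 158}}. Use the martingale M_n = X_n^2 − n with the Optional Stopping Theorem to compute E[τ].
E[τ] = 2520

M_n = X_n^2 − n is a martingale (since E[X_{n+1}^2 | F_n] = X_n^2 + 1). By OST (τ has finite mean in a bounded region), E[M_τ] = E[M_0] = X_0^2 − 0 = 140^2 = 19600. Also E[M_τ] = E[X_τ^2] − E[τ]. The walk exits at 0 or 158, with P(hit 158 first) = 140/158, so E[X_τ^2] = 158^2 · 140/158 + 0 = 22120. Thus E[τ] = E[X_τ^2] − E[M_τ] = 22120 − 19600 = 2520 = 140(158 − 140) = 2520.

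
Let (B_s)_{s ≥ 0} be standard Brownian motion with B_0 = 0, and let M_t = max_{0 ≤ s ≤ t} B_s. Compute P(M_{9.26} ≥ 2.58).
P(M_{9.26} ≥ 2.58) = 2·P(B_{9.26} ≥ 2.58) = 2(1 − Φ(2.58/√9.26)) ≈ 0.3965

By the reflection principle for Brownian motion, P(M_t ≥ a) = 2 · P(B_t ≥ a) for a ≥ 0. Since B_t ~ N(0, t), P(B_t ≥ 2.58) = 1 − Φ(2.58/√t) = 1 − Φ(2.58/√9.26) = 1 − Φ(0.8478). So
  P(M_{9.26} ≥ 2.58) = 2(1 − Φ(0.8478)) ≈ 0.3965.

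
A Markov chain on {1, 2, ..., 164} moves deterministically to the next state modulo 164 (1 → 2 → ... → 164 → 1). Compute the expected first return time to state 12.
E[T_12 | X_0 = 12] = 164

The chain cycles deterministically, so starting at state 12 it returns in exactly 164 steps. Equivalently, the stationary distribution is uniform π_j = 1/164 for every state j, so by Kac's formula E[T_12] = 1/π_12 = 164.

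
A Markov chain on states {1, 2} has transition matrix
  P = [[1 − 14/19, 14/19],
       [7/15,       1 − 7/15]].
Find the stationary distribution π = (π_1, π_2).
π_1 = 19/49, π_2 = 30/49

Solve πP = π with π_1 + π_2 = 1. From πP = π: π_1 · (1 − 14/19) + π_2 · 7/15 = π_1 ⇒ π_2 · 7/15 = π_1 · 14/19 ⇒ π_2/π_1 = (14/19)/(7/15) = 30/19. Together with π_1 + π_2 = 1:
  π_1 = (7/15)/(14/19 + 7/15) = (7/15)/(343/285) = 19/49,
  π_2 = (14/19)/(14/19 + 7/15) = (14/19)/(343/285) = 30/49.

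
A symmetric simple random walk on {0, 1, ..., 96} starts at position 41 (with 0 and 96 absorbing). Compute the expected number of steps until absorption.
E[τ | X_0 = 41] = 2255

Let v_k = E[τ | X_0 = k]. Boundary: v_0 = v_96 = 0. Recurrence: v_k = 1 + (v_{k-1} + v_{k+1})/2 for 1 ≤ k ≤ 95. The particular solution to v_k − (v_{k-1} + v_{k+1})/2 = 1 is v_k = −k^2. Adding homogeneous solution A + B k and matching boundaries gives v_k = k (96 − k). Substituting k = 41: v_41 = 41 · 55 = 2255.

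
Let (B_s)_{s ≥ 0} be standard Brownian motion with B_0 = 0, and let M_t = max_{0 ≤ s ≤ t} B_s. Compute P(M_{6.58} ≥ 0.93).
P(M_{6.58} ≥ 0.93) = 2·P(B_{6.58} ≥ 0.93) = 2(1 − Φ(0.93/√6.58)) ≈ 0.7169

By the reflection principle for Brownian motion, P(M_t ≥ a) = 2 · P(B_t ≥ a) for a ≥ 0. Since B_t ~ N(0, t), P(B_t ≥ 0.93) = 1 − Φ(0.93/√t) = 1 − Φ(0.93/√6.58) = 1 − Φ(0.3626). So
  P(M_{6.58} ≥ 0.93) = 2(1 − Φ(0.3626)) ≈ 0.7169.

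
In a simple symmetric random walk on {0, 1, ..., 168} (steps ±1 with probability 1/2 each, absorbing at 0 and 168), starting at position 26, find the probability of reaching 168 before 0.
P(hit 168 before 0) = 26/168 = 13/84

Let u_k = P(hit 168 before 0 | start at k). Then u_0 = 0, u_168 = 1, and u_k = u_{k-1}/2 + u_{k+1}/2 for 1 ≤ k ≤ 167. This harmonic recurrence is solved by u_k = k/168, giving u_26 = 26/168 = 13/84.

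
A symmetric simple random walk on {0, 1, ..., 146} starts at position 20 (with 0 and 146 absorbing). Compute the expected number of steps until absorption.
E[τ | X_0 = 20] = 2520

Let v_k = E[τ | X_0 = k]. Boundary: v_0 = v_146 = 0. Recurrence: v_k = 1 + (v_{k-1} + v_{k+1})/2 for 1 ≤ k ≤ 145. The particular solution to v_k − (v_{k-1} + v_{k+1})/2 = 1 is v_k = −k^2. Adding homogeneous solution A + B k and matching boundaries gives v_k = k (146 − k). Substituting k = 20: v_20 = 20 · 126 = 2520.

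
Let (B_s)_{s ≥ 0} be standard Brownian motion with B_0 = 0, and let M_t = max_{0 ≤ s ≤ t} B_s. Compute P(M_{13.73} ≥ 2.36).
P(M_{13.73} ≥ 2.36) = 2·P(B_{13.73} ≥ 2.36) = 2(1 − Φ(2.36/√13.73)) ≈ 0.5242

By the reflection principle for Brownian motion, P(M_t ≥ a) = 2 · P(B_t ≥ a) for a ≥ 0. Since B_t ~ N(0, t), P(B_t ≥ 2.36) = 1 − Φ(2.36/√t) = 1 − Φ(2.36/√13.73) = 1 − Φ(0.6369). So
  P(M_{13.73} ≥ 2.36) = 2(1 − Φ(0.6369)) ≈ 0.5242.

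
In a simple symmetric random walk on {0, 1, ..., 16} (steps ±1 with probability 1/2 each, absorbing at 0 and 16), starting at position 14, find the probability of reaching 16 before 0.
P(hit 16 before 0) = 14/16 = 7/8

Let u_k = P(hit 16 before 0 | start at k). Then u_0 = 0, u_16 = 1, and u_k = u_{k-1}/2 + u_{k+1}/2 for 1 ≤ k ≤ 15. This harmonic recurrence is solved by u_k = k/16, giving u_14 = 14/16 = 7/8.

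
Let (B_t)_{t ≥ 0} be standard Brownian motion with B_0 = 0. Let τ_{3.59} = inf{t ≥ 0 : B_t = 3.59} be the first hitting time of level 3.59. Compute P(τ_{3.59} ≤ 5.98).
P(τ_{3.59} ≤ 5.98) = 2(1 − Φ(3.59/√5.98)) = 2(1 − Φ(1.4681)) ≈ 0.1421

By the reflection principle for standard BM, P(τ_b ≤ t) = 2 · P(B_t ≥ b). Since B_t ~ N(0, t), P(B_t ≥ 3.59) = 1 − Φ(3.59/√t) = 1 − Φ(3.59/√5.98) = 1 − Φ(1.4681) ≈ 0.07104. Doubling: P(τ_{3.59} ≤ 5.98) ≈ 2 · 0.07104 = 0.14208 ≈ 0.1421.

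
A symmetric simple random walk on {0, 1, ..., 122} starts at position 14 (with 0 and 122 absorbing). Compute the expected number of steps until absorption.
E[τ | X_0 = 14] = 1512

Let v_k = E[τ | X_0 = k]. Boundary: v_0 = v_122 = 0. Recurrence: v_k = 1 + (v_{k-1} + v_{k+1})/2 for 1 ≤ k ≤ 121. The particular solution to v_k − (v_{k-1} + v_{k+1})/2 = 1 is v_k = −k^2. Adding homogeneous solution A + B k and matching boundaries gives v_k = k (122 − k). Substituting k = 14: v_14 = 14 · 108 = 1512.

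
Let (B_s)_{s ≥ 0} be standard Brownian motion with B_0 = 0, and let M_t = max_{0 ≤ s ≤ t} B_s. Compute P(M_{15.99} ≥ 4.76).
P(M_{15.99} ≥ 4.76) = 2·P(B_{15.99} ≥ 4.76) = 2(1 − Φ(4.76/√15.99)) ≈ 0.2339

By the reflection principle for Brownian motion, P(M_t ≥ a) = 2 · P(B_t ≥ a) for a ≥ 0. Since B_t ~ N(0, t), P(B_t ≥ 4.76) = 1 − Φ(4.76/√t) = 1 − Φ(4.76/√15.99) = 1 − Φ(1.1904). So
  P(M_{15.99} ≥ 4.76) = 2(1 − Φ(1.1904)) ≈ 0.2339.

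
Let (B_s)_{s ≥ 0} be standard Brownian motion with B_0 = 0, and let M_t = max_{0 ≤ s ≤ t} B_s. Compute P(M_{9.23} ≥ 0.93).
P(M_{9.23} ≥ 0.93) = 2·P(B_{9.23} ≥ 0.93) = 2(1 − Φ(0.93/√9.23)) ≈ 0.7595

By the reflection principle for Brownian motion, P(M_t ≥ a) = 2 · P(B_t ≥ a) for a ≥ 0. Since B_t ~ N(0, t), P(B_t ≥ 0.93) = 1 − Φ(0.93/√t) = 1 − Φ(0.93/√9.23) = 1 − Φ(0.3061). So
  P(M_{9.23} ≥ 0.93) = 2(1 − Φ(0.3061)) ≈ 0.7595.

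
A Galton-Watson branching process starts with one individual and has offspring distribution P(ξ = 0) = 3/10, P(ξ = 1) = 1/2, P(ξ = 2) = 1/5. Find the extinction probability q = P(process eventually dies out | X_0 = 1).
q = 1

Mean offspring μ = 0·3/10 + 1·1/2 + 2·1/5 = 9/10 ≤ 1. For μ ≤ 1 with offspring not concentrated at 1, the Galton-Watson process goes extinct almost surely, so q = 1.
(Algebraic check: The pgf is f(s) = 3/10 + 1/2·s + 1/5·s². The extinction probability q is the smallest fixed point of f in [0, 1]. Setting s = f(s):
  1/5·s² + (1/2 − 1)·s + 3/10 = 0
  1/5·s² − (3/10 + 1/5)·s + 3/10 = 0
which factors as (s − 1)·(1/5·s − 3/10) = 0, giving roots s = 1 and s = (3/10)/(1/5) = 3/2. Since 3/2 ≥ 1, the smallest root in [0, 1] is s = 1.)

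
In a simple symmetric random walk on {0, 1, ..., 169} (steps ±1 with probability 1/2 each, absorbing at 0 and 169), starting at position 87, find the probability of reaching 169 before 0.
P(hit 169 before 0) = 87/169

Let u_k = P(hit 169 before 0 | start at k). Then u_0 = 0, u_169 = 1, and u_k = u_{k-1}/2 + u_{k+1}/2 for 1 ≤ k ≤ 168. This harmonic recurrence is solved by u_k = k/169, giving u_87 = 87/169.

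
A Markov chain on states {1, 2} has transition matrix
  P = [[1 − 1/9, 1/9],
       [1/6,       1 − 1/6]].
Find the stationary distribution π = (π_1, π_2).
π_1 = 3/5, π_2 = 2/5

Solve πP = π with π_1 + π_2 = 1. From πP = π: π_1 · (1 − 1/9) + π_2 · 1/6 = π_1 ⇒ π_2 · 1/6 = π_1 · 1/9 ⇒ π_2/π_1 = (1/9)/(1/6) = 2/3. Together with π_1 + π_2 = 1:
  π_1 = (1/6)/(1/9 + 1/6) = (1/6)/(5/18) = 3/5,
  π_2 = (1/9)/(1/9 + 1/6) = (1/9)/(5/18) = 2/5.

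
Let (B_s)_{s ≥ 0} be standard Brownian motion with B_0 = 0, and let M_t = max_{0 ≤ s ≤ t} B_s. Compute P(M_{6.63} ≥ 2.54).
P(M_{6.63} ≥ 2.54) = 2·P(B_{6.63} ≥ 2.54) = 2(1 − Φ(2.54/√6.63)) ≈ 0.3239

By the reflection principle for Brownian motion, P(M_t ≥ a) = 2 · P(B_t ≥ a) for a ≥ 0. Since B_t ~ N(0, t), P(B_t ≥ 2.54) = 1 − Φ(2.54/√t) = 1 − Φ(2.54/√6.63) = 1 − Φ(0.9865). So
  P(M_{6.63} ≥ 2.54) = 2(1 − Φ(0.9865)) ≈ 0.3239.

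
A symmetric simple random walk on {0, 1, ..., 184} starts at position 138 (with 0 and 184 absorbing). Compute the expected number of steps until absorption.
E[τ | X_0 = 138] = 6348

Let v_k = E[τ | X_0 = k]. Boundary: v_0 = v_184 = 0. Recurrence: v_k = 1 + (v_{k-1} + v_{k+1})/2 for 1 ≤ k ≤ 183. The particular solution to v_k − (v_{k-1} + v_{k+1})/2 = 1 is v_k = −k^2. Adding homogeneous solution A + B k and matching boundaries gives v_k = k (184 − k). Substituting k = 138: v_138 = 138 · 46 = 6348.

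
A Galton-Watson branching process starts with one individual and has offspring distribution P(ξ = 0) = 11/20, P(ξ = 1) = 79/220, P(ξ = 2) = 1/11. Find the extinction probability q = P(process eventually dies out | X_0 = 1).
q = 1

Mean offspring μ = 0·11/20 + 1·79/220 + 2·1/11 = 119/220 ≤ 1. For μ ≤ 1 with offspring not concentrated at 1, the Galton-Watson process goes extinct almost surely, so q = 1.
(Algebraic check: The pgf is f(s) = 11/20 + 79/220·s + 1/11·s². The extinction probability q is the smallest fixed point of f in [0, 1]. Setting s = f(s):
  1/11·s² + (79/220 − 1)·s + 11/20 = 0
  1/11·s² − (11/20 + 1/11)·s + 11/20 = 0
which factors as (s − 1)·(1/11·s − 11/20) = 0, giving roots s = 1 and s = (11/20)/(1/11) = 121/20. Since 121/20 ≥ 1, the smallest root in [0, 1] is s = 1.)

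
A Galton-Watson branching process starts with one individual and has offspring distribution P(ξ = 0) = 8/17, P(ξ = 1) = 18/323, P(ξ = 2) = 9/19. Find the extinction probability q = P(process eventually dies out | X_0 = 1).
q = 152/153

The pgf is f(s) = 8/17 + 18/323·s + 9/19·s². The extinction probability q is the smallest fixed point of f in [0, 1]. Setting s = f(s):
  9/19·s² + (18/323 − 1)·s + 8/17 = 0
  9/19·s² − (8/17 + 9/19)·s + 8/17 = 0
which factors as (s − 1)·(9/19·s − 8/17) = 0, giving roots s = 1 and s = (8/17)/(9/19) = 152/153.
Mean offspring μ = 18/323 + 2·9/19 = 324/323 > 1 (supercritical), so q < 1. The extinction probability is the smaller root: q = (8/17)/(9/19) = 152/153.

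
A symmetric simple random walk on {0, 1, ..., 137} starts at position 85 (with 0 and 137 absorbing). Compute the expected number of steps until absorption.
E[τ | X_0 = 85] = 4420

Let v_k = E[τ | X_0 = k]. Boundary: v_0 = v_137 = 0. Recurrence: v_k = 1 + (v_{k-1} + v_{k+1})/2 for 1 ≤ k ≤ 136. The particular solution to v_k − (v_{k-1} + v_{k+1})/2 = 1 is v_k = −k^2. Adding homogeneous solution A + B k and matching boundaries gives v_k = k (137 − k). Substituting k = 85: v_85 = 85 · 52 = 4420.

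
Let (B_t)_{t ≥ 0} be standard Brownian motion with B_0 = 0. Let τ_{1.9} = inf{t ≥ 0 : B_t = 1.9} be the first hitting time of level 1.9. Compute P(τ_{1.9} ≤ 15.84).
P(τ_{1.9} ≤ 15.84) = 2(1 − Φ(1.9/√15.84)) = 2(1 − Φ(0.4774)) ≈ 0.6331

By the reflection principle for standard BM, P(τ_b ≤ t) = 2 · P(B_t ≥ b). Since B_t ~ N(0, t), P(B_t ≥ 1.9) = 1 − Φ(1.9/√t) = 1 − Φ(1.9/√15.84) = 1 − Φ(0.4774) ≈ 0.31654. Doubling: P(τ_{1.9} ≤ 15.84) ≈ 2 · 0.31654 = 0.63308 ≈ 0.6331.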